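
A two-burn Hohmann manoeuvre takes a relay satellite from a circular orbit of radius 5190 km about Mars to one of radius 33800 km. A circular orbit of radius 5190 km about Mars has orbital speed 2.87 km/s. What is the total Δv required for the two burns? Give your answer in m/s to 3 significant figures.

From the circular-orbit relation v² = μ/r at r = 5190 km: μ = v²r = (2.87)² × 5190 = 42749.5 km³/s².
Transfer-ellipse semi-major axis a_t = (r₁ + r₂)/2 = (5190 + 33800)/2 = 19495 km.
Circular speed at r₁: v₁ = √(μ/r₁) = √(42749.5/5190) = 2.870 km/s.
Transfer-orbit speed at r₁ (v² = μ(2/r − 1/a)): v_p = √[μ(2/r₁ − 1/a_t)] = 3.779 km/s.
First burn Δv₁ = |v_p − v₁| = 0.9090 km/s.
At r₂, v₂ = √(μ/r₂) = 1.12462 km/s.
Transfer-orbit speed at r₂: v_a = √[μ(2/r₂ − 1/a_t)] = 0.580269 km/s.
Second burn Δv₂ = |v₂ − v_a| = 0.5444 km/s.
Total Δv = Δv₁ + Δv₂ = 1.453 km/s.

Δv = 1450 m/s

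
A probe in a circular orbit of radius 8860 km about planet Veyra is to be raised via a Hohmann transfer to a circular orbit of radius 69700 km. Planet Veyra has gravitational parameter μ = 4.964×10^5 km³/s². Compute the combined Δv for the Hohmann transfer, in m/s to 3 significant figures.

Transfer-ellipse semi-major axis a_t = (r₁ + r₂)/2 = (8860 + 69700)/2 = 39280 km.
At r₁ the circular-orbit speed is v₁ = √(μ/r₁) = 7.485 km/s.
Transfer-orbit speed at r₁ (vis-viva equation): v_p = √[μ(2/r₁ − 1/a_t)] = 9.971 km/s.
First burn Δv₁ = |v_p − v₁| = 2.486 km/s.
At r₂, v₂ = √(μ/r₂) = 2.6687 km/s.
Transfer-orbit speed at r₂: v_a = √[μ(2/r₂ − 1/a_t)] = 1.2674 km/s.
Second burn Δv₂ = |v₂ − v_a| = 1.401 km/s.
Total Δv = Δv₁ + Δv₂ = 3.887 km/s.

Δv = 3890 m/s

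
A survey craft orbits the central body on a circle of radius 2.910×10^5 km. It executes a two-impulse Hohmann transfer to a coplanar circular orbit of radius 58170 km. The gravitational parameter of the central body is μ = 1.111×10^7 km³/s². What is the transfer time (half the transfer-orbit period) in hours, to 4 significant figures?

Semi-major axis of the transfer orbit: a_t = (2.910×10^5 + 58170)/2 = 1.74585×10^5 km.
Transfer time t = π√(a_t³/μ) = π√((1.74585×10^5)³ / 1.111×10^7) = 68750 s.
Converting: 68750 s ÷ 3600 s/hour = 19.10 hours.

t = 19.10 hours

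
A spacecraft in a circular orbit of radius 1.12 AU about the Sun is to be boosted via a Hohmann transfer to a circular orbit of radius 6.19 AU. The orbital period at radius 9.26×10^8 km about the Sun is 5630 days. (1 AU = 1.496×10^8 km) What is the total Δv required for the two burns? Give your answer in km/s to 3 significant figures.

Δv = 13.8 km/s

From Kepler's third law T² = 4π²r³/μ at r = 9.26×10^8 km, T = 5630 days = 5630 × 86400 s = 4.86432×10^8 s: μ = 4π²r³/T² = 1.32479×10^11 km³/s².
In km: r₁ = 1.12 × 1.496×10^8 = 1.67552×10^8 km; r₂ = 6.19 × 1.496×10^8 = 9.26024×10^8 km.
Transfer-ellipse semi-major axis a_t = (r₁ + r₂)/2 = (1.67552×10^8 + 9.26024×10^8)/2 = 5.46788×10^8 km.
Circular speed at r₁: v₁ = √(μ/r₁) = √(1.32479×10^11/1.67552×10^8) = 28.119 km/s.
On the transfer ellipse at r₁, vis-viva gives v_p = √[μ(2/r₁ − 1/a_t)] = 36.593 km/s.
First burn Δv₁ = |v_p − v₁| = 8.474 km/s.
Circular speed at r₂: v₂ = √(μ/r₂) = 11.961 km/s.
Transfer-orbit speed at r₂: v_a = √[μ(2/r₂ − 1/a_t)] = 6.6211 km/s.
Second burn Δv₂ = |v₂ − v_a| = 5.340 km/s.
Δv = Δv₁ + Δv₂ = 8.474 + 5.340 = 13.81 km/s.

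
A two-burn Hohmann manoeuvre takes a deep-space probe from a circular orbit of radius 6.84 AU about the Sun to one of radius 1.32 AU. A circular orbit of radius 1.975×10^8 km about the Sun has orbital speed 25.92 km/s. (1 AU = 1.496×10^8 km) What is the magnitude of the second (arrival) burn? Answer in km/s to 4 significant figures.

From the circular-orbit relation v² = μ/r at r = 1.975×10^8 km: μ = v²r = (25.92)² × 1.975×10^8 = 1.32690×10^11 km³/s².
In km: r₁ = 6.84 × 1.496×10^8 = 1.023264×10^9 km; r₂ = 1.32 × 1.496×10^8 = 1.97472×10^8 km.
The Hohmann ellipse has a_t = (r₁ + r₂)/2 = 6.10368×10^8 km.
On the circular orbit at r = 1.97472×10^8 km, v_c = √(μ/r) = 25.922 km/s.
Vis-viva on the transfer ellipse at r = 1.97472×10^8 km gives v_t = √[μ(2/r − 1/a_t)] = 33.563 km/s.
Δv₂ = |v_t − v_c| = |33.563 − 25.922| = 7.641 km/s.

Δv₂ = 7.641 km/s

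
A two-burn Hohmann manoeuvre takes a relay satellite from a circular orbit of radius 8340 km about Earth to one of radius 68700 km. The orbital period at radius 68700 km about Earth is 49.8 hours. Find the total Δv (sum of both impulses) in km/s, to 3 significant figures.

From Kepler's third law T² = 4π²r³/μ at r = 68700 km, T = 49.8 hours = 49.8 × 3600 s = 1.7928×10^5 s: μ = 4π²r³/T² = 3.98260×10^5 km³/s².
Semi-major axis of the transfer orbit: a_t = (8340 + 68700)/2 = 38520 km.
At r₁ the circular-orbit speed is v₁ = √(μ/r₁) = 6.9104 km/s.
Transfer-orbit speed at r₁ (vis-viva equation): v_p = √[μ(2/r₁ − 1/a_t)] = 9.2286 km/s.
First burn Δv₁ = |v_p − v₁| = 2.3182 km/s.
Circular speed at r₂: v₂ = √(μ/r₂) = 2.4077 km/s.
Transfer-orbit speed at r₂: v_a = √[μ(2/r₂ − 1/a_t)] = 1.1203 km/s.
Second burn Δv₂ = |v₂ − v_a| = 1.2874 km/s.
Total Δv = Δv₁ + Δv₂ = 3.606 km/s.

Δv = 3.61 km/s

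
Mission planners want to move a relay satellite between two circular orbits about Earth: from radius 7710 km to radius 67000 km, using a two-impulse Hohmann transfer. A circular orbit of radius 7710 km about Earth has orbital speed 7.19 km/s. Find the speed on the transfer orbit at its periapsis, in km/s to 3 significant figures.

v = 9.63 km/s

From the circular-orbit relation v² = μ/r at r = 7710 km: μ = v²r = (7.19)² × 7710 = 3.98577×10^5 km³/s².
The Hohmann ellipse has a_t = (r₁ + r₂)/2 = 37355 km.
At periapsis, r = 7710 km.
Applying v² = μ(2/r − 1/a_t): v = 9.629 km/s.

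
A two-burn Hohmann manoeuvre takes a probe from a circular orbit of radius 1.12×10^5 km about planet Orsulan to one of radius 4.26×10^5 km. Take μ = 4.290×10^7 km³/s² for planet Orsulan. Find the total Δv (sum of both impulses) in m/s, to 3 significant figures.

Δv = 8620 m/s

The Hohmann ellipse has a_t = (r₁ + r₂)/2 = 2.690×10^5 km.
Circular speed at r₁: v₁ = √(μ/r₁) = √(4.290×10^7/1.120×10^5) = 19.571 km/s.
On the transfer ellipse at r₁, vis-viva equation gives v_p = √[μ(2/r₁ − 1/a_t)] = 24.629 km/s.
First burn Δv₁ = |v_p − v₁| = 5.058 km/s.
Circular speed at r₂: v₂ = √(μ/r₂) = 10.035 km/s.
Transfer-orbit speed at r₂: v_a = √[μ(2/r₂ − 1/a_t)] = 6.4753 km/s.
Second burn Δv₂ = |v₂ − v_a| = 3.560 km/s.
Δv = Δv₁ + Δv₂ = 5.058 + 3.560 = 8.618 km/s.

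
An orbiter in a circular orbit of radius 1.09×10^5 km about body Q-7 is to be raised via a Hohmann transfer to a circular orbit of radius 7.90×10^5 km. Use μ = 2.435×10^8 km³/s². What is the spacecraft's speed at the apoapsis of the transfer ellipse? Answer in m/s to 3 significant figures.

v = 8650 m/s

The Hohmann ellipse has a_t = (r₁ + r₂)/2 = 4.495×10^5 km.
The apoapsis of the transfer ellipse is at r = 7.900×10^5 km.
Vis-viva: v = √[μ(2/r − 1/a_t)] = √[2.435×10^8 × (2/7.900×10^5 − 1/4.495×10^5)] = 8.645 km/s.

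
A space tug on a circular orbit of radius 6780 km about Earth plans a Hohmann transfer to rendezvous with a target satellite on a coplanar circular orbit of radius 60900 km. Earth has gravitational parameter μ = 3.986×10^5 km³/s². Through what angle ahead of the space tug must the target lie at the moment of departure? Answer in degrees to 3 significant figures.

φ = 105°

The Hohmann ellipse has a_t = (r₁ + r₂)/2 = 33840 km.
The half-period of the transfer ellipse is t = π√(a_t³/μ) = 30976 s.
The target's mean motion on its circular orbit is ω₂ = √(μ/r₂³) = 4.2009×10^-5 rad/s.
Angle swept by the target during transfer: ω₂·t = 1.3013 rad = 74.56°.
Arrival is 180° from departure on the ellipse, so φ = 180° − 74.56° = 105°.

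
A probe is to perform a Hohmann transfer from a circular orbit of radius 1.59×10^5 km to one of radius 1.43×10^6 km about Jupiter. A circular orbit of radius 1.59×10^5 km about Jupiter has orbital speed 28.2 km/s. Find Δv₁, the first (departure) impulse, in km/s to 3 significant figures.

Δv₁ = 9.63 km/s

From the circular-orbit relation v² = μ/r at r = 1.59×10^5 km: μ = v²r = (28.2)² × 1.59×10^5 = 1.26443×10^8 km³/s².
Semi-major axis of the transfer orbit: a_t = (1.590×10^5 + 1.430×10^6)/2 = 7.945×10^5 km.
On the circular orbit at r = 1.590×10^5 km, v_c = √(μ/r) = 28.200 km/s.
Vis-viva on the transfer ellipse at r = 1.590×10^5 km gives v_t = √[μ(2/r − 1/a_t)] = 37.833 km/s.
Δv₁ = |v_t − v_c| = |37.833 − 28.200| = 9.633 km/s.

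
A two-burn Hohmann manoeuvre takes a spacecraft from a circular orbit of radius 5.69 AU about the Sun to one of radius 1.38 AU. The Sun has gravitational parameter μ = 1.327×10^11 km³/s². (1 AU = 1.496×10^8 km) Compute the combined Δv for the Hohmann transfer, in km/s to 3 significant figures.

In km: r₁ = 5.69 × 1.496×10^8 = 8.51224×10^8 km; r₂ = 1.38 × 1.496×10^8 = 2.06448×10^8 km.
Semi-major axis of the transfer orbit: a_t = (8.51224×10^8 + 2.06448×10^8)/2 = 5.28836×10^8 km.
At r₁ the circular-orbit speed is v₁ = √(μ/r₁) = 12.486 km/s.
On the transfer ellipse at r₁, vis-viva gives v_a = √[μ(2/r₁ − 1/a_t)] = 7.8011 km/s.
First burn Δv₁ = |v_a − v₁| = 4.685 km/s.
Circular speed at r₂: v₂ = √(μ/r₂) = 25.353 km/s.
Transfer-orbit speed at r₂: v_p = √[μ(2/r₂ − 1/a_t)] = 32.166 km/s.
Second burn Δv₂ = |v₂ − v_p| = 6.813 km/s.
Δv = Δv₁ + Δv₂ = 4.685 + 6.813 = 11.50 km/s.

Δv = 11.5 km/s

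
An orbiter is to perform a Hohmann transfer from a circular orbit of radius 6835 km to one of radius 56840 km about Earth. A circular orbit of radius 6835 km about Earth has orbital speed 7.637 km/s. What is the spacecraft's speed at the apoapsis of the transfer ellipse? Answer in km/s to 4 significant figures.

v = 1.227 km/s

From the circular-orbit relation v² = μ/r at r = 6835 km: μ = v²r = (7.637)² × 6835 = 3.98643×10^5 km³/s².
Semi-major axis of the transfer orbit: a_t = (6835 + 56840)/2 = 31837.5 km.
The apoapsis of the transfer ellipse is at r = 56840 km.
Vis-viva: v = √[μ(2/r − 1/a_t)] = √[3.98643×10^5 × (2/56840 − 1/31837.5)] = 1.227 km/s.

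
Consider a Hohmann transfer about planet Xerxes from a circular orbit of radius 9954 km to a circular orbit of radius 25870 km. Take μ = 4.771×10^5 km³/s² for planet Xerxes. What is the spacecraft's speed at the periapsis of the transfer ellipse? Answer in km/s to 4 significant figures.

The Hohmann ellipse has a_t = (r₁ + r₂)/2 = 17912 km.
At periapsis, r = 9954 km.
Vis-viva: v = √[μ(2/r − 1/a_t)] = √[4.771×10^5 × (2/9954 − 1/17912)] = 8.320 km/s.

v = 8.320 km/s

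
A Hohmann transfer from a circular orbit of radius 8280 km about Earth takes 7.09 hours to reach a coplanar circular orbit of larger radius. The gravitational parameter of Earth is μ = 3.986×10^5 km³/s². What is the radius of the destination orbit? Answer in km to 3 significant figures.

Transfer time t = 7.09 hours = 25524 s, and t = π√(a_t³/μ).
So a_t = (μ t²/π²)^(1/3) = (3.986×10^5 × (25524)² / π²)^(1/3) = 29743 km.
Since a_t = (r₁ + r₂)/2, r₂ = 2a_t − r₁ = 2×29743 − 8280 = 51206 km.

r₂ = 51200 km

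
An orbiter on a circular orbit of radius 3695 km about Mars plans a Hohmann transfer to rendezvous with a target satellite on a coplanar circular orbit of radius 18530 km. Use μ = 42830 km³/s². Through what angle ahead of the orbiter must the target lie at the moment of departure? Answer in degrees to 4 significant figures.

The Hohmann ellipse has a_t = (r₁ + r₂)/2 = 11112.5 km.
Transfer time t = π√(a_t³/μ) = 17780 s.
The target's mean motion on its circular orbit is ω₂ = √(μ/r₂³) = 8.205×10^-5 rad/s.
Angle swept by the target during transfer: ω₂·t = 1.459 rad = 83.59°.
Arrival is 180° from departure on the ellipse, so φ = 180° − 83.59° = 96.41°.

φ = 96.41°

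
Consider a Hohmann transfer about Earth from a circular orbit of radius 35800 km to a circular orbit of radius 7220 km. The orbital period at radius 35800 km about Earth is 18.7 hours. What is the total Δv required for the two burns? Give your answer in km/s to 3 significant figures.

From Kepler's third law T² = 4π²r³/μ at r = 35800 km, T = 18.7 hours = 18.7 × 3600 s = 67320 s: μ = 4π²r³/T² = 3.99688×10^5 km³/s².
Transfer-ellipse semi-major axis a_t = (r₁ + r₂)/2 = (35800 + 7220)/2 = 21510 km.
At r₁ the circular-orbit speed is v₁ = √(μ/r₁) = 3.3413 km/s.
Transfer-orbit speed at r₁ (vis-viva): v_a = √[μ(2/r₁ − 1/a_t)] = 1.9358 km/s.
First burn Δv₁ = |v_a − v₁| = 1.4055 km/s.
At r₂, v₂ = √(μ/r₂) = 7.4403 km/s.
Transfer-orbit speed at r₂: v_p = √[μ(2/r₂ − 1/a_t)] = 9.5987 km/s.
Second burn Δv₂ = |v₂ − v_p| = 2.1584 km/s.
Δv = Δv₁ + Δv₂ = 1.4055 + 2.1584 = 3.564 km/s.

Δv = 3.56 km/s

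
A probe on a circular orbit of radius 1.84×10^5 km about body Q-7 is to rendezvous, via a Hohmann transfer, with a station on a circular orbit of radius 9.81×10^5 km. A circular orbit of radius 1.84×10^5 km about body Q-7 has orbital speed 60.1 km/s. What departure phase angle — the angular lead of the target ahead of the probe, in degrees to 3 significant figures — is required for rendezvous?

φ = 97.6°

From the circular-orbit relation v² = μ/r at r = 1.84×10^5 km: μ = v²r = (60.1)² × 1.84×10^5 = 6.64610×10^8 km³/s².
Transfer-ellipse semi-major axis a_t = (r₁ + r₂)/2 = (1.840×10^5 + 9.810×10^5)/2 = 5.825×10^5 km.
Transfer time t = π√(a_t³/μ) = 54180 s.
The target's mean motion on its circular orbit is ω₂ = √(μ/r₂³) = 2.653×10^-5 rad/s.
Angle swept by the target during transfer: ω₂·t = 1.4374 rad = 82.36°.
Arrival is 180° from departure on the ellipse, so φ = 180° − 82.36° = 97.6°.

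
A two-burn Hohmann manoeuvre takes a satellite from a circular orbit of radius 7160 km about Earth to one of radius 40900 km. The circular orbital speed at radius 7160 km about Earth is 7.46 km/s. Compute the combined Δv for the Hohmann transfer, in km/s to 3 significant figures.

From the circular-orbit relation v² = μ/r at r = 7160 km: μ = v²r = (7.46)² × 7160 = 3.98465×10^5 km³/s².
Semi-major axis of the transfer orbit: a_t = (7160 + 40900)/2 = 24030 km.
Circular speed at r₁: v₁ = √(μ/r₁) = √(3.98465×10^5/7160) = 7.460 km/s.
Transfer-orbit speed at r₁ (vis-viva): v_p = √[μ(2/r₁ − 1/a_t)] = 9.732 km/s.
First burn Δv₁ = |v_p − v₁| = 2.272 km/s.
Circular speed at r₂: v₂ = √(μ/r₂) = 3.12129 km/s.
Transfer-orbit speed at r₂: v_a = √[μ(2/r₂ − 1/a_t)] = 1.70378 km/s.
Second burn Δv₂ = |v₂ − v_a| = 1.418 km/s.
Total Δv = Δv₁ + Δv₂ = 3.690 km/s.

Δv = 3.69 km/s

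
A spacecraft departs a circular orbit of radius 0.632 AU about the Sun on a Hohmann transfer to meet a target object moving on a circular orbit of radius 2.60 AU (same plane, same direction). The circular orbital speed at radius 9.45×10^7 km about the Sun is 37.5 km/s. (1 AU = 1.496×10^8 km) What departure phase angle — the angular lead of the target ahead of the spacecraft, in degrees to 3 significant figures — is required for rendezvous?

φ = 91.8°

From the circular-orbit relation v² = μ/r at r = 9.45×10^7 km: μ = v²r = (37.5)² × 9.45×10^7 = 1.32891×10^11 km³/s².
In km: r₁ = 0.632 × 1.496×10^8 = 9.45472×10^7 km; r₂ = 2.60 × 1.496×10^8 = 3.8896×10^8 km.
Transfer-ellipse semi-major axis a_t = (r₁ + r₂)/2 = (9.45472×10^7 + 3.8896×10^8)/2 = 2.417536×10^8 km.
Transfer time t = π√(a_t³/μ) = 3.2394×10^7 s.
The target's mean motion on its circular orbit is ω₂ = √(μ/r₂³) = 4.7521×10^-8 rad/s.
Angle swept by the target during transfer: ω₂·t = 1.5394 rad = 88.20°.
The spacecraft traverses 180° on the transfer ellipse, so the target must lead by 180° − 88.20° = 91.8°.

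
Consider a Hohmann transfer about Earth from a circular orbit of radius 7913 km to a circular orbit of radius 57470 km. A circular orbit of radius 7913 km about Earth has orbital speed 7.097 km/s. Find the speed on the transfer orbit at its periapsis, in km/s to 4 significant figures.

From the circular-orbit relation v² = μ/r at r = 7913 km: μ = v²r = (7.097)² × 7913 = 3.98557×10^5 km³/s².
The Hohmann ellipse has a_t = (r₁ + r₂)/2 = 32691.5 km.
At periapsis, r = 7913 km.
From the vis-viva equation, v = √[μ(2/r − 1/a_t)] = 9.410 km/s.

v = 9.410 km/s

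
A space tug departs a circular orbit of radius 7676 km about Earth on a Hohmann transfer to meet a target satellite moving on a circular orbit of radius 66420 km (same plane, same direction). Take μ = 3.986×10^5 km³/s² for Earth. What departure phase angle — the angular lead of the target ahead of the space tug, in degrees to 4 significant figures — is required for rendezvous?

φ = 105.0°

Transfer-ellipse semi-major axis a_t = (r₁ + r₂)/2 = (7676 + 66420)/2 = 37048 km.
The half-period of the transfer ellipse is t = π√(a_t³/μ) = 35484 s.
The target's mean motion on its circular orbit is ω₂ = √(μ/r₂³) = 3.6882×10^-5 rad/s.
Angle swept by the target during transfer: ω₂·t = 1.3087 rad = 74.98°.
The space tug traverses 180° on the transfer ellipse, so the target must lead by 180° − 74.98° = 105.0°.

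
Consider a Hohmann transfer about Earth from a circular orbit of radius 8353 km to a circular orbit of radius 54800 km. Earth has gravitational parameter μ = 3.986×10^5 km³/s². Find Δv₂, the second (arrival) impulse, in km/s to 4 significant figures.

Transfer-ellipse semi-major axis a_t = (r₁ + r₂)/2 = (8353 + 54800)/2 = 31576.5 km.
Circular speed at r = 54800 km: v_c = √(μ/r) = 2.697 km/s.
Vis-viva on the transfer ellipse at r = 54800 km gives v_t = √[μ(2/r − 1/a_t)] = 1.387 km/s.
Δv₂ = |v_t − v_c| = |1.387 − 2.697| = 1.310 km/s.

Δv₂ = 1.310 km/s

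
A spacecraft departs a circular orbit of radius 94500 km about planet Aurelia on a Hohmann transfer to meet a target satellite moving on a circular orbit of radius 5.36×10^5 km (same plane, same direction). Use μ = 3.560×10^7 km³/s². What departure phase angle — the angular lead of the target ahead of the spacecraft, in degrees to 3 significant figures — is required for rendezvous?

Semi-major axis of the transfer orbit: a_t = (94500 + 5.360×10^5)/2 = 3.1525×10^5 km.
Transfer time t = π√(a_t³/μ) = 93200 s.
Target angular speed ω₂ = √(μ/r₂³) = 1.520×10^-5 rad/s.
Angle swept by the target during transfer: ω₂·t = 1.417 rad = 81.19°.
The spacecraft traverses 180° on the transfer ellipse, so the target must lead by 180° − 81.19° = 98.8°.

φ = 98.8°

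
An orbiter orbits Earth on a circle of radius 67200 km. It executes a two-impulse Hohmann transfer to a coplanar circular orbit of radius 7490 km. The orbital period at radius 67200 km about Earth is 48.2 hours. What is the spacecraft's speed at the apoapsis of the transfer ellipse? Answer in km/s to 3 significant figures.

v = 1.09 km/s

From Kepler's third law T² = 4π²r³/μ at r = 67200 km, T = 48.2 hours = 48.2 × 3600 s = 1.7352×10^5 s: μ = 4π²r³/T² = 3.97895×10^5 km³/s².
The Hohmann ellipse has a_t = (r₁ + r₂)/2 = 37345 km.
At apoapsis, r = 67200 km.
Vis-viva: v = √[μ(2/r − 1/a_t)] = √[3.97895×10^5 × (2/67200 − 1/37345)] = 1.090 km/s.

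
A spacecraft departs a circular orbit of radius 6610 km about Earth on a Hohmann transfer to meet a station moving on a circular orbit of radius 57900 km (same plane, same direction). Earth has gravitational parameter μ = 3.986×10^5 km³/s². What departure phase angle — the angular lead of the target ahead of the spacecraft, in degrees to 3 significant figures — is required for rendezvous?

φ = 105°

Semi-major axis of the transfer orbit: a_t = (6610 + 57900)/2 = 32255 km.
The half-period of the transfer ellipse is t = π√(a_t³/μ) = 28825.5 s.
The target's mean motion on its circular orbit is ω₂ = √(μ/r₂³) = 4.53159×10^-5 rad/s.
Angle swept by the target during transfer: ω₂·t = 1.30625 rad = 74.84°.
Arrival is 180° from departure on the ellipse, so φ = 180° − 74.84° = 105°.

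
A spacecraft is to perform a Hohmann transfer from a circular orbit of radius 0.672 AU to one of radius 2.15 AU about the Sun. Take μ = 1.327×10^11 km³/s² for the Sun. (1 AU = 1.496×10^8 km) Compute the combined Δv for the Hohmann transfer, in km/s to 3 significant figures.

Δv = 14.8 km/s

In km: r₁ = 0.672 × 1.496×10^8 = 1.005312×10^8 km; r₂ = 2.15 × 1.496×10^8 = 3.2164×10^8 km.
Semi-major axis of the transfer orbit: a_t = (1.005312×10^8 + 3.2164×10^8)/2 = 2.110856×10^8 km.
Circular speed at r₁: v₁ = √(μ/r₁) = √(1.327×10^11/1.005312×10^8) = 36.332 km/s.
Transfer-orbit speed at r₁ (vis-viva): v_p = √[μ(2/r₁ − 1/a_t)] = 44.848 km/s.
First burn Δv₁ = |v_p − v₁| = 8.516 km/s.
At r₂, v₂ = √(μ/r₂) = 20.312 km/s.
Transfer-orbit speed at r₂: v_a = √[μ(2/r₂ − 1/a_t)] = 14.018 km/s.
Second burn Δv₂ = |v₂ − v_a| = 6.294 km/s.
Δv = Δv₁ + Δv₂ = 8.516 + 6.294 = 14.81 km/s.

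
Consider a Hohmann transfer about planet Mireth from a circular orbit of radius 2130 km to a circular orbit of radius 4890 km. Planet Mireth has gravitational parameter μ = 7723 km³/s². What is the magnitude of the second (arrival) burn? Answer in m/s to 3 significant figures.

Transfer-ellipse semi-major axis a_t = (r₁ + r₂)/2 = (2130 + 4890)/2 = 3510 km.
Circular speed at r = 4890 km: v_c = √(μ/r) = 1.2567 km/s.
Vis-viva on the transfer ellipse at r = 4890 km gives v_t = √[μ(2/r − 1/a_t)] = 0.97898 km/s.
Δv₂ = |v_t − v_c| = |0.97898 − 1.2567| = 0.2777 km/s.

Δv₂ = 278 m/s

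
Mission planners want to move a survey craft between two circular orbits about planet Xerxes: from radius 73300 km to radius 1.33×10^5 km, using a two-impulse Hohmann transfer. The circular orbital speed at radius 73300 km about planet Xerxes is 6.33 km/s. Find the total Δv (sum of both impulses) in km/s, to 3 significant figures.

Δv = 1.60 km/s

From the circular-orbit relation v² = μ/r at r = 73300 km: μ = v²r = (6.33)² × 73300 = 2.93705×10^6 km³/s².
Semi-major axis of the transfer orbit: a_t = (73300 + 1.330×10^5)/2 = 1.0315×10^5 km.
Circular speed at r₁: v₁ = √(μ/r₁) = √(2.93705×10^6/73300) = 6.3300 km/s.
On the transfer ellipse at r₁, vis-viva gives v_p = √[μ(2/r₁ − 1/a_t)] = 7.1878 km/s.
First burn Δv₁ = |v_p − v₁| = 0.8578 km/s.
Circular speed at r₂: v₂ = √(μ/r₂) = 4.6993 km/s.
Transfer-orbit speed at r₂: v_a = √[μ(2/r₂ − 1/a_t)] = 3.9614 km/s.
Second burn Δv₂ = |v₂ − v_a| = 0.7379 km/s.
Total Δv = Δv₁ + Δv₂ = 1.596 km/s.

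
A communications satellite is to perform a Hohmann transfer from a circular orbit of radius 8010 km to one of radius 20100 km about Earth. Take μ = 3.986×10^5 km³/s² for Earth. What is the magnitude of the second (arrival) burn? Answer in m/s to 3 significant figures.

Transfer-ellipse semi-major axis a_t = (r₁ + r₂)/2 = (8010 + 20100)/2 = 14055 km.
On the circular orbit at r = 20100 km, v_c = √(μ/r) = 4.453 km/s.
Transfer-orbit speed at the same r (vis-viva, a = a_t): v_t = √[μ(2/r − 1/a_t)] = 3.362 km/s.
Δv₂ = |v_t − v_c| = |3.362 − 4.453| = 1.091 km/s.

Δv₂ = 1090 m/s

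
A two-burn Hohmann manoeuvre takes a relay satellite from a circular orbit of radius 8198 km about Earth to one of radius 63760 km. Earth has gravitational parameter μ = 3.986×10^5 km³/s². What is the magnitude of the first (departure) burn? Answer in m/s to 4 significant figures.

Transfer-ellipse semi-major axis a_t = (r₁ + r₂)/2 = (8198 + 63760)/2 = 35979 km.
Circular speed at r = 8198 km: v_c = √(μ/r) = 6.9729 km/s.
Vis-viva on the transfer ellipse at r = 8198 km gives v_t = √[μ(2/r − 1/a_t)] = 9.2825 km/s.
Δv₁ = |v_t − v_c| = |9.2825 − 6.9729| = 2.310 km/s.

Δv₁ = 2310 m/s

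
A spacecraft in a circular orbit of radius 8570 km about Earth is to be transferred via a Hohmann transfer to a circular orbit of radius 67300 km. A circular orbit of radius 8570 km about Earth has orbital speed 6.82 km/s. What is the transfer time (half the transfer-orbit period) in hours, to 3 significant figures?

t = 10.2 hours

From the circular-orbit relation v² = μ/r at r = 8570 km: μ = v²r = (6.82)² × 8570 = 3.98611×10^5 km³/s².
Transfer-ellipse semi-major axis a_t = (r₁ + r₂)/2 = (8570 + 67300)/2 = 37935 km.
Transfer time t = π√(a_t³/μ) = π√((37935)³ / 3.98611×10^5) = 36770 s.
Converting: 36770 s ÷ 3600 s/hour = 10.2 hours.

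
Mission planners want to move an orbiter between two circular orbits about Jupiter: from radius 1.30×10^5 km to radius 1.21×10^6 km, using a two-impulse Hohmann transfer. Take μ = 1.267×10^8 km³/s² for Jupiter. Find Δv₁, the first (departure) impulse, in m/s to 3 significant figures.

Δv₁ = 10700 m/s

Semi-major axis of the transfer orbit: a_t = (1.300×10^5 + 1.210×10^6)/2 = 6.700×10^5 km.
Circular speed at r = 1.300×10^5 km: v_c = √(μ/r) = 31.2188 km/s.
Transfer-orbit speed at the same r (vis-viva, a = a_t): v_t = √[μ(2/r − 1/a_t)] = 41.9539 km/s.
Δv₁ = |v_t − v_c| = |41.9539 − 31.2188| = 10.74 km/s.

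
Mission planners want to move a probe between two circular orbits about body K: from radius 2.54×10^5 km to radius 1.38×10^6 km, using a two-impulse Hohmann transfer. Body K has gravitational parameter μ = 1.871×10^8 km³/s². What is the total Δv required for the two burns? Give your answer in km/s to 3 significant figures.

Δv = 13.3 km/s

The Hohmann ellipse has a_t = (r₁ + r₂)/2 = 8.170×10^5 km.
At r₁ the circular-orbit speed is v₁ = √(μ/r₁) = 27.1406 km/s.
Transfer-orbit speed at r₁ (vis-viva equation): v_p = √[μ(2/r₁ − 1/a_t)] = 35.2735 km/s.
First burn Δv₁ = |v_p − v₁| = 8.1329 km/s.
Circular speed at r₂: v₂ = √(μ/r₂) = 11.6439 km/s.
Transfer-orbit speed at r₂: v_a = √[μ(2/r₂ − 1/a_t)] = 6.49237 km/s.
Second burn Δv₂ = |v₂ − v_a| = 5.1515 km/s.
Δv = Δv₁ + Δv₂ = 8.1329 + 5.1515 = 13.28 km/s.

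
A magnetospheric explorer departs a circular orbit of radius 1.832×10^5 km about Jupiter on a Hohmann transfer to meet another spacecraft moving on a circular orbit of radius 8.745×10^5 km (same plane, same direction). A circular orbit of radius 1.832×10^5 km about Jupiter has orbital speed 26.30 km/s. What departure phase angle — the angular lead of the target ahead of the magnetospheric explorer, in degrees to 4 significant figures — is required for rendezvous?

φ = 95.35°

From the circular-orbit relation v² = μ/r at r = 1.832×10^5 km: μ = v²r = (26.30)² × 1.832×10^5 = 1.26718×10^8 km³/s².
Transfer-ellipse semi-major axis a_t = (r₁ + r₂)/2 = (1.832×10^5 + 8.745×10^5)/2 = 5.2885×10^5 km.
The half-period of the transfer ellipse is t = π√(a_t³/μ) = 1.0733×10^5 s.
Target angular speed ω₂ = √(μ/r₂³) = 1.3765×10^-5 rad/s.
Angle swept by the target during transfer: ω₂·t = 1.4774 rad = 84.65°.
The magnetospheric explorer traverses 180° on the transfer ellipse, so the target must lead by 180° − 84.65° = 95.35°.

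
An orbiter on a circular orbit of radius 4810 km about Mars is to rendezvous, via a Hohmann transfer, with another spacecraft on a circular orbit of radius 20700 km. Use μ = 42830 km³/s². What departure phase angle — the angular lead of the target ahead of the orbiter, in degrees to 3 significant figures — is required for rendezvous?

φ = 92.9°

Transfer-ellipse semi-major axis a_t = (r₁ + r₂)/2 = (4810 + 20700)/2 = 12755 km.
Transfer time t = π√(a_t³/μ) = 21867.4 s.
The target's mean motion on its circular orbit is ω₂ = √(μ/r₂³) = 6.94894×10^-5 rad/s.
Angle swept by the target during transfer: ω₂·t = 1.51955 rad = 87.06°.
Arrival is 180° from departure on the ellipse, so φ = 180° − 87.06° = 92.9°.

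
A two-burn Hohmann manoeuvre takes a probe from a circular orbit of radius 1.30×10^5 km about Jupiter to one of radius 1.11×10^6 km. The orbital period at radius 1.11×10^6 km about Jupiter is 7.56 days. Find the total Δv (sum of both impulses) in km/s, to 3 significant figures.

Δv = 16.3 km/s

From Kepler's third law T² = 4π²r³/μ at r = 1.11×10^6 km, T = 7.56 days = 7.56 × 86400 s = 6.53184×10^5 s: μ = 4π²r³/T² = 1.26549×10^8 km³/s².
Semi-major axis of the transfer orbit: a_t = (1.300×10^5 + 1.110×10^6)/2 = 6.200×10^5 km.
At r₁ the circular-orbit speed is v₁ = √(μ/r₁) = 31.2002 km/s.
Transfer-orbit speed at r₁ (vis-viva equation): v_p = √[μ(2/r₁ − 1/a_t)] = 41.7468 km/s.
First burn Δv₁ = |v_p − v₁| = 10.5466 km/s.
Circular speed at r₂: v₂ = √(μ/r₂) = 10.67744 km/s.
Transfer-orbit speed at r₂: v_a = √[μ(2/r₂ − 1/a_t)] = 4.889260 km/s.
Second burn Δv₂ = |v₂ − v_a| = 5.78818 km/s.
Total Δv = Δv₁ + Δv₂ = 16.33 km/s.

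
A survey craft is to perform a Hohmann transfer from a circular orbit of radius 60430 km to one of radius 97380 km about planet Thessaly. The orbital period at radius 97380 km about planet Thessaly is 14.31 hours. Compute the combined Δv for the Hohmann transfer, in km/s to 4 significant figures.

Δv = 3.155 km/s

From Kepler's third law T² = 4π²r³/μ at r = 97380 km, T = 14.31 hours = 14.31 × 3600 s = 51516 s: μ = 4π²r³/T² = 1.37368×10^7 km³/s².
Transfer-ellipse semi-major axis a_t = (r₁ + r₂)/2 = (60430 + 97380)/2 = 78905 km.
At r₁ the circular-orbit speed is v₁ = √(μ/r₁) = 15.077 km/s.
On the transfer ellipse at r₁, vis-viva equation gives v_p = √[μ(2/r₁ − 1/a_t)] = 16.749 km/s.
First burn Δv₁ = |v_p − v₁| = 1.672 km/s.
At r₂, v₂ = √(μ/r₂) = 11.877 km/s.
Transfer-orbit speed at r₂: v_a = √[μ(2/r₂ − 1/a_t)] = 10.394 km/s.
Second burn Δv₂ = |v₂ − v_a| = 1.483 km/s.
Total Δv = Δv₁ + Δv₂ = 3.155 km/s.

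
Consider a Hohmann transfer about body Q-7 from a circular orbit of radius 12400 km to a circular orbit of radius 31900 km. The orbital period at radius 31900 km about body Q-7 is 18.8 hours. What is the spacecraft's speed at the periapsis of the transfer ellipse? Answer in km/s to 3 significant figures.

From Kepler's third law T² = 4π²r³/μ at r = 31900 km, T = 18.8 hours = 18.8 × 3600 s = 67680 s: μ = 4π²r³/T² = 2.79776×10^5 km³/s².
Transfer-ellipse semi-major axis a_t = (r₁ + r₂)/2 = (12400 + 31900)/2 = 22150 km.
At periapsis, r = 12400 km.
Vis-viva: v = √[μ(2/r − 1/a_t)] = √[2.79776×10^5 × (2/12400 − 1/22150)] = 5.700 km/s.

v = 5.70 km/s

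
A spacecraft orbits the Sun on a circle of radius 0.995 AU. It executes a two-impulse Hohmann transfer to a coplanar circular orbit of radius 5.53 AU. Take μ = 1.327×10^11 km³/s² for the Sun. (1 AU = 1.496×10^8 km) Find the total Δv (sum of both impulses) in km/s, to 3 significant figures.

In km: r₁ = 0.995 × 1.496×10^8 = 1.48852×10^8 km; r₂ = 5.53 × 1.496×10^8 = 8.27288×10^8 km.
Transfer-ellipse semi-major axis a_t = (r₁ + r₂)/2 = (1.48852×10^8 + 8.27288×10^8)/2 = 4.8807×10^8 km.
At r₁ the circular-orbit speed is v₁ = √(μ/r₁) = 29.858 km/s.
On the transfer ellipse at r₁, vis-viva equation gives v_p = √[μ(2/r₁ − 1/a_t)] = 38.873 km/s.
First burn Δv₁ = |v_p − v₁| = 9.015 km/s.
At r₂, v₂ = √(μ/r₂) = 12.665 km/s.
Transfer-orbit speed at r₂: v_a = √[μ(2/r₂ − 1/a_t)] = 6.9943 km/s.
Second burn Δv₂ = |v₂ − v_a| = 5.671 km/s.
Δv = Δv₁ + Δv₂ = 9.015 + 5.671 = 14.69 km/s.

Δv = 14.7 km/s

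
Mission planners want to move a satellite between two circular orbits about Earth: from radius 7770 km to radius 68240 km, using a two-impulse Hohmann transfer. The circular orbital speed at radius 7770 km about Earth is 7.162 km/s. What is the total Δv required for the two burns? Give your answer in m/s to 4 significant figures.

From the circular-orbit relation v² = μ/r at r = 7770 km: μ = v²r = (7.162)² × 7770 = 3.98556×10^5 km³/s².
Transfer-ellipse semi-major axis a_t = (r₁ + r₂)/2 = (7770 + 68240)/2 = 38005 km.
At r₁ the circular-orbit speed is v₁ = √(μ/r₁) = 7.162 km/s.
On the transfer ellipse at r₁, vis-viva equation gives v_p = √[μ(2/r₁ − 1/a_t)] = 9.597 km/s.
First burn Δv₁ = |v_p − v₁| = 2.435 km/s.
At r₂, v₂ = √(μ/r₂) = 2.417 km/s.
Transfer-orbit speed at r₂: v_a = √[μ(2/r₂ − 1/a_t)] = 1.093 km/s.
Second burn Δv₂ = |v₂ − v_a| = 1.324 km/s.
Total Δv = Δv₁ + Δv₂ = 3.759 km/s.

Δv = 3759 m/s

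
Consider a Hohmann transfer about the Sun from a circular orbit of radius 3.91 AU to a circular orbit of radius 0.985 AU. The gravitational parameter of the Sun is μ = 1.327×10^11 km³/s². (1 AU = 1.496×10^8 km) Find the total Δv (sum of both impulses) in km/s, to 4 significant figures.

Δv = 13.43 km/s

In km: r₁ = 3.91 × 1.496×10^8 = 5.84936×10^8 km; r₂ = 0.985 × 1.496×10^8 = 1.47356×10^8 km.
The Hohmann ellipse has a_t = (r₁ + r₂)/2 = 3.66146×10^8 km.
At r₁ the circular-orbit speed is v₁ = √(μ/r₁) = 15.062 km/s.
On the transfer ellipse at r₁, v² = μ(2/r − 1/a) gives v_a = √[μ(2/r₁ − 1/a_t)] = 9.5552 km/s.
First burn Δv₁ = |v_a − v₁| = 5.507 km/s.
At r₂, v₂ = √(μ/r₂) = 30.009 km/s.
Transfer-orbit speed at r₂: v_p = √[μ(2/r₂ − 1/a_t)] = 37.930 km/s.
Second burn Δv₂ = |v₂ − v_p| = 7.921 km/s.
Total Δv = Δv₁ + Δv₂ = 13.43 km/s.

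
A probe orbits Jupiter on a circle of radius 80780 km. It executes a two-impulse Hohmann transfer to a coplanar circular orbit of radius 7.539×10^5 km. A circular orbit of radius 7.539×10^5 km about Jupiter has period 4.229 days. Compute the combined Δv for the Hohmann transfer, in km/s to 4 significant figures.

Δv = 20.89 km/s

From Kepler's third law T² = 4π²r³/μ at r = 7.539×10^5 km, T = 4.229 days = 4.229 × 86400 s = 3.653856×10^5 s: μ = 4π²r³/T² = 1.26706×10^8 km³/s².
The Hohmann ellipse has a_t = (r₁ + r₂)/2 = 4.1734×10^5 km.
At r₁ the circular-orbit speed is v₁ = √(μ/r₁) = 39.60 km/s.
On the transfer ellipse at r₁, vis-viva gives v_p = √[μ(2/r₁ − 1/a_t)] = 53.23 km/s.
First burn Δv₁ = |v_p − v₁| = 13.63 km/s.
At r₂, v₂ = √(μ/r₂) = 12.964 km/s.
Transfer-orbit speed at r₂: v_a = √[μ(2/r₂ − 1/a_t)] = 5.7036 km/s.
Second burn Δv₂ = |v₂ − v_a| = 7.260 km/s.
Δv = Δv₁ + Δv₂ = 13.63 + 7.260 = 20.89 km/s.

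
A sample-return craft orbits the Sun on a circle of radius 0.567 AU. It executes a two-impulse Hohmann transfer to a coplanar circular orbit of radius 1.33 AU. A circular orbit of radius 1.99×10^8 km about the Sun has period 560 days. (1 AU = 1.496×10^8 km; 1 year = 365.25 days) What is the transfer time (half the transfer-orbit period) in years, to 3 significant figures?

t = 0.462 years

From Kepler's third law T² = 4π²r³/μ at r = 1.99×10^8 km, T = 560 days = 560 × 86400 s = 4.8384×10^7 s: μ = 4π²r³/T² = 1.32897×10^11 km³/s².
In km: r₁ = 0.567 × 1.496×10^8 = 8.48232×10^7 km; r₂ = 1.33 × 1.496×10^8 = 1.98968×10^8 km.
Semi-major axis of the transfer orbit: a_t = (8.48232×10^7 + 1.98968×10^8)/2 = 1.418956×10^8 km.
Half the transfer-orbit period gives t = π√(a_t³/μ) = 1.457×10^7 s.
Converting: 1.457×10^7 s ÷ 3.15576×10^7 s/year (365.25 × 86400) = 0.462 years.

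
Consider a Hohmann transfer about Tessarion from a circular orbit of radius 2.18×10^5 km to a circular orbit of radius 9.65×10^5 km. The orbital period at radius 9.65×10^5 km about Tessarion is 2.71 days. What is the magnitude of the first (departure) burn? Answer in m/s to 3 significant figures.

Δv₁ = 15100 m/s

From Kepler's third law T² = 4π²r³/μ at r = 9.65×10^5 km, T = 2.71 days = 2.71 × 86400 s = 2.34144×10^5 s: μ = 4π²r³/T² = 6.47106×10^8 km³/s².
Semi-major axis of the transfer orbit: a_t = (2.180×10^5 + 9.650×10^5)/2 = 5.915×10^5 km.
On the circular orbit at r = 2.180×10^5 km, v_c = √(μ/r) = 54.48 km/s.
Vis-viva on the transfer ellipse at r = 2.180×10^5 km gives v_t = √[μ(2/r − 1/a_t)] = 69.59 km/s.
Δv₁ = |v_t − v_c| = |69.59 − 54.48| = 15.11 km/s.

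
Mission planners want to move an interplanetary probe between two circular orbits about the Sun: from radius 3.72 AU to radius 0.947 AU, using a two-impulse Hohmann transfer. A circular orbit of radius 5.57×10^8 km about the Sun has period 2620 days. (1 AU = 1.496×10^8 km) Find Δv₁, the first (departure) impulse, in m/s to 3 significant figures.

From Kepler's third law T² = 4π²r³/μ at r = 5.57×10^8 km, T = 2620 days = 2620 × 86400 s = 2.26368×10^8 s: μ = 4π²r³/T² = 1.33136×10^11 km³/s².
In km: r₁ = 3.72 × 1.496×10^8 = 5.56512×10^8 km; r₂ = 0.947 × 1.496×10^8 = 1.416712×10^8 km.
Transfer-ellipse semi-major axis a_t = (r₁ + r₂)/2 = (5.56512×10^8 + 1.416712×10^8)/2 = 3.490916×10^8 km.
On the circular orbit at r = 5.56512×10^8 km, v_c = √(μ/r) = 15.467 km/s.
Vis-viva on the transfer ellipse at r = 5.56512×10^8 km gives v_t = √[μ(2/r − 1/a_t)] = 9.8533 km/s.
Δv₁ = |v_t − v_c| = |9.8533 − 15.467| = 5.614 km/s.

Δv₁ = 5610 m/s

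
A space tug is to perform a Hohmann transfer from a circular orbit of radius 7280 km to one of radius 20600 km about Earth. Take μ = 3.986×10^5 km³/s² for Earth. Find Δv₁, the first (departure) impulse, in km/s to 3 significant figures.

Δv₁ = 1.60 km/s

Transfer-ellipse semi-major axis a_t = (r₁ + r₂)/2 = (7280 + 20600)/2 = 13940 km.
Circular speed at r = 7280 km: v_c = √(μ/r) = 7.3995 km/s.
Vis-viva on the transfer ellipse at r = 7280 km gives v_t = √[μ(2/r − 1/a_t)] = 8.9951 km/s.
Δv₁ = |v_t − v_c| = |8.9951 − 7.3995| = 1.596 km/s.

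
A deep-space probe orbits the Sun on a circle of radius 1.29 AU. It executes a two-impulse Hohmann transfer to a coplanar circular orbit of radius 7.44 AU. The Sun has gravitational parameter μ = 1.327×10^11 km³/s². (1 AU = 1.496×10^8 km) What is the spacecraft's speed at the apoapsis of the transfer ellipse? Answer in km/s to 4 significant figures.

In km: r₁ = 1.29 × 1.496×10^8 = 1.92984×10^8 km; r₂ = 7.44 × 1.496×10^8 = 1.113024×10^9 km.
Transfer-ellipse semi-major axis a_t = (r₁ + r₂)/2 = (1.92984×10^8 + 1.113024×10^9)/2 = 6.53004×10^8 km.
At apoapsis, r = 1.113024×10^9 km.
Vis-viva: v = √[μ(2/r − 1/a_t)] = √[1.327×10^11 × (2/1.113024×10^9 − 1/6.53004×10^8)] = 5.936 km/s.

v = 5.936 km/s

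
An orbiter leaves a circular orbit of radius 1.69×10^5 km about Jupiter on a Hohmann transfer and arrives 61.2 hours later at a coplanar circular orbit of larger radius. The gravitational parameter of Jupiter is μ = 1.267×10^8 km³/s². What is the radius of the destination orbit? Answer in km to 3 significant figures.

Transfer time t = 61.2 hours = 2.2032×10^5 s, and t = π√(a_t³/μ).
So a_t = (μ t²/π²)^(1/3) = (1.267×10^8 × (2.2032×10^5)² / π²)^(1/3) = 8.5414×10^5 km.
Since a_t = (r₁ + r₂)/2, r₂ = 2a_t − r₁ = 2×8.5414×10^5 − 1.690×10^5 = 1.53928×10^6 km.

r₂ = 1.54×10^6 km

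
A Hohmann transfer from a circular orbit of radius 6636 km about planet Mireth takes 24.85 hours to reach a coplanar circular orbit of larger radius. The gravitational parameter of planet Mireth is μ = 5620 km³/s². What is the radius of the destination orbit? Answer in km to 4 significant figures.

r₂ = 26520 km

Transfer time t = 24.85 hours = 89460 s, and t = π√(a_t³/μ).
So a_t = (μ t²/π²)^(1/3) = (5620 × (89460)² / π²)^(1/3) = 16579 km.
Since a_t = (r₁ + r₂)/2, r₂ = 2a_t − r₁ = 2×16579 − 6636 = 26522 km.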